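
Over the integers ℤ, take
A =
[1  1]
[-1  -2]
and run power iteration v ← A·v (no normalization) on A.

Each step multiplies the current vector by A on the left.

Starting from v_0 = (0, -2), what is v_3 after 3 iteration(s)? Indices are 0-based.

v_0 = (0, -2).
v_1 = A·v_0 = (-2, 4).
v_2 = A·v_1 = (2, -6).
v_3 = A·v_2 = (-4, 10).

v_3 = (-4, 10)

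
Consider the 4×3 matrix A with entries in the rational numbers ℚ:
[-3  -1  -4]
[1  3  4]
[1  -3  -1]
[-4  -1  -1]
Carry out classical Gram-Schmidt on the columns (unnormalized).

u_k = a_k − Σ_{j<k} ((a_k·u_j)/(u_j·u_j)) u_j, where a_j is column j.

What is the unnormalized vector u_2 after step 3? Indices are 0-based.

Step 1: u_0 = a_0 = (-3, 1, 1, -4).
Step 2: u_1 = a_1 − (7/27)·u_0 = (-2/9, 74/27, -88/27, 1/27).
Step 3: u_2 = a_2 − (19/27)·u_0 − (407/491)·u_1 = (-837/491, 503/491, 490/491, 876/491).

u_2 = (-837/491, 503/491, 490/491, 876/491)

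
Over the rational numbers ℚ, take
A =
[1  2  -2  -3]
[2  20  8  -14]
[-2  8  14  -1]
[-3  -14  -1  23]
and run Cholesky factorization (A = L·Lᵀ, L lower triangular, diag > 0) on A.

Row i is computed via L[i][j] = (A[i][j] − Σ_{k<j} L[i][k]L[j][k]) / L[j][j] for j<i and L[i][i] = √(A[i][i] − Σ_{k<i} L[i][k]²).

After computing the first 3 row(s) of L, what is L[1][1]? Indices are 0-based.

Step 1: L[0][0] = √(1) = 1.
  L[1][0] = (2) / L[0][0] = 2.
Step 2: L[1][1] = √(16) = 4.
  L[2][0] = (-2) / L[0][0] = -2.
  L[2][1] = (12) / L[1][1] = 3.
Step 3: L[2][2] = √(1) = 1.

L[1][1] = 4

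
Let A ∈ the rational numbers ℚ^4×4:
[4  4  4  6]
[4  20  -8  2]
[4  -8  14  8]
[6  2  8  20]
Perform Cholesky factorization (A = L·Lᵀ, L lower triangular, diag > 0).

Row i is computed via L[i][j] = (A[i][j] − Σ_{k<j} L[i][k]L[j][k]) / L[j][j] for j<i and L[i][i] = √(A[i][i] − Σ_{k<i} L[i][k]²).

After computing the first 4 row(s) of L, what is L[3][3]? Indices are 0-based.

L[3][3] = 3

Step 1: L[0][0] = √(4) = 2.
  L[1][0] = (4) / L[0][0] = 2.
Step 2: L[1][1] = √(16) = 4.
  L[2][0] = (4) / L[0][0] = 2.
  L[2][1] = (-12) / L[1][1] = -3.
Step 3: L[2][2] = √(1) = 1.
  L[3][0] = (6) / L[0][0] = 3.
  L[3][1] = (-4) / L[1][1] = -1.
  L[3][2] = (-1) / L[2][2] = -1.
Step 4: L[3][3] = √(9) = 3.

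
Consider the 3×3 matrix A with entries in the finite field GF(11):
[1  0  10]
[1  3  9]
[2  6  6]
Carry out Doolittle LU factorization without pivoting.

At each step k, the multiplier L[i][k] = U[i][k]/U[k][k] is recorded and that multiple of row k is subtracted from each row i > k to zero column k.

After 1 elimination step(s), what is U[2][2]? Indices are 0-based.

Step 1: pivot at (0,0) is 1.
  row1 ← row1 − (1)·row0  ⇒  L[1][0]=1, U row1=(0, 3, 10)
  row2 ← row2 − (2)·row0  ⇒  L[2][0]=2, U row2=(0, 6, 8)

U[2][2] = 8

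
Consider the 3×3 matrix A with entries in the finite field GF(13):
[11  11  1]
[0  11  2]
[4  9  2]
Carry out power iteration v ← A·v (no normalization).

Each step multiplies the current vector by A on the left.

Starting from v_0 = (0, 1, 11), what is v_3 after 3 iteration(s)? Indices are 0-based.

v_3 = (2, 5, 9)

v_0 = (0, 1, 11).
v_1 = A·v_0 = (9, 7, 5).
v_2 = A·v_1 = (12, 9, 5).
v_3 = A·v_2 = (2, 5, 9).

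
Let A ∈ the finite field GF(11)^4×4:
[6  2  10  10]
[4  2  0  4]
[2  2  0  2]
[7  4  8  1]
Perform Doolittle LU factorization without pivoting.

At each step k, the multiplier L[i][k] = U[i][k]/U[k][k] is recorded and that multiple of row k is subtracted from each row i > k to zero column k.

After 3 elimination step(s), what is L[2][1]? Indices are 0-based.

Step 1: pivot at (0,0) is 6.
  row1 ← row1 − (8)·row0  ⇒  L[1][0]=8, U row1=(0, 8, 8, 1)
  row2 ← row2 − (4)·row0  ⇒  L[2][0]=4, U row2=(0, 5, 4, 6)
  row3 ← row3 − (3)·row0  ⇒  L[3][0]=3, U row3=(0, 9, 0, 4)
Step 2: pivot at (1,1) is 8.
  row2 ← row2 − (2)·row1  ⇒  L[2][1]=2, U row2=(0, 0, 10, 4)
  row3 ← row3 − (8)·row1  ⇒  L[3][1]=8, U row3=(0, 0, 2, 7)
Step 3: pivot at (2,2) is 10.
  row3 ← row3 − (9)·row2  ⇒  L[3][2]=9, U row3=(0, 0, 0, 4)

L[2][1] = 2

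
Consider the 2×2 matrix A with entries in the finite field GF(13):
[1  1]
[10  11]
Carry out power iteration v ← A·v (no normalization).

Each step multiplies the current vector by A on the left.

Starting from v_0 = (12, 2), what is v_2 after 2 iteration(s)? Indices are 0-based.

v_2 = (0, 12)

v_0 = (12, 2).
v_1 = A·v_0 = (1, 12).
v_2 = A·v_1 = (0, 12).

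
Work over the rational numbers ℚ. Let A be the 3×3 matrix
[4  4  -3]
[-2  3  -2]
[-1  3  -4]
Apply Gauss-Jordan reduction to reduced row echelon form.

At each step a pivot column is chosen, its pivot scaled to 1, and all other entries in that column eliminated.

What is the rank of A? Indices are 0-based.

step 1: normalize row 0 (÷4) = (1, 1, -3/4)
  row 1: subtract -2×row0 = (0, 5, -7/2)
  row 2: subtract -1×row0 = (0, 4, -19/4)
step 2: normalize row 1 (÷5) = (0, 1, -7/10)
  row 0: subtract 1×row1 = (1, 0, -1/20)
  row 2: subtract 4×row1 = (0, 0, -39/20)
step 3: normalize row 2 (÷-39/20) = (0, 0, 1)
  row 0: subtract -1/20×row2 = (1, 0, 0)
  row 1: subtract -7/10×row2 = (0, 1, 0)

rank = 3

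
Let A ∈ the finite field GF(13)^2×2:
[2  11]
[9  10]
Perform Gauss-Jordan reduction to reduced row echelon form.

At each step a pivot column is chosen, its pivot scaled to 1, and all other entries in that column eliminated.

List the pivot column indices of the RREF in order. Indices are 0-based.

[1] R0 /= 2  ⇒  (1, 12)
     R1 -= 9·R0  ⇒  (0, 6)
[2] R1 /= 6  ⇒  (0, 1)
     R0 -= 12·R1  ⇒  (1, 0)

pivot columns: 0, 1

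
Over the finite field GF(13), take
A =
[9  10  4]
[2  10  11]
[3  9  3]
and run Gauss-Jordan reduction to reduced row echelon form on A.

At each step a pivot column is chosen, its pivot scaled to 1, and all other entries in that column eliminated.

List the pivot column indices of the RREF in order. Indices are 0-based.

[1] R0 /= 9  ⇒  (1, 4, 12)
     R1 -= 2·R0  ⇒  (0, 2, 0)
     R2 -= 3·R0  ⇒  (0, 10, 6)
[2] R1 /= 2  ⇒  (0, 1, 0)
     R0 -= 4·R1  ⇒  (1, 0, 12)
     R2 -= 10·R1  ⇒  (0, 0, 6)
[3] R2 /= 6  ⇒  (0, 0, 1)
     R0 -= 12·R2  ⇒  (1, 0, 0)

pivot columns: 0, 1, 2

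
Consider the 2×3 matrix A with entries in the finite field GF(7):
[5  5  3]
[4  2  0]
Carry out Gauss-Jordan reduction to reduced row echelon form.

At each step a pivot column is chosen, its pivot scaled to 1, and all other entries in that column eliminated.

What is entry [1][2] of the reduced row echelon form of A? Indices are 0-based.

pivot(0,0)=5: scale R0 → (1, 1, 2)
  clear (1,0): R1 −= (4)R0 → (0, 5, 6)
pivot(1,1)=5: scale R1 → (0, 1, 4)
  clear (0,1): R0 −= (1)R1 → (1, 0, 5)

M[1][2] = 4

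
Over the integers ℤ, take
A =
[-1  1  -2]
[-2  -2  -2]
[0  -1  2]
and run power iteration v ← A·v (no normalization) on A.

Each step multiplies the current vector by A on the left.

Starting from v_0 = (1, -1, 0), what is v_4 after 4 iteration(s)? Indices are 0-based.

v_0 = (1, -1, 0).
v_1 = A·v_0 = (-2, 0, 1).
v_2 = A·v_1 = (0, 2, 2).
v_3 = A·v_2 = (-2, -8, 2).
v_4 = A·v_3 = (-10, 16, 12).

v_4 = (-10, 16, 12)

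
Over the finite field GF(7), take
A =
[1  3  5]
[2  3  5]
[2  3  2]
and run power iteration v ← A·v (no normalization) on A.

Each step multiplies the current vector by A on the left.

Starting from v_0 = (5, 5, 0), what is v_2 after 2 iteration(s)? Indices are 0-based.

v_0 = (5, 5, 0).
v_1 = A·v_0 = (6, 4, 4).
v_2 = A·v_1 = (3, 2, 4).

v_2 = (3, 2, 4)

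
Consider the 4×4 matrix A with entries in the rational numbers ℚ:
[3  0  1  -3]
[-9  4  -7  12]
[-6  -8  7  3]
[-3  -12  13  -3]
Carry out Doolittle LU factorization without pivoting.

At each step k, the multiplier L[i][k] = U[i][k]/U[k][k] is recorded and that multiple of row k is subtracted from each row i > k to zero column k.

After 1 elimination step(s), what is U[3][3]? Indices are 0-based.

[col 0] pivot 3
  R1 -= -3*R0 → (0, 4, -4, 3)  (L[1][0] := -3)
  R2 -= -2*R0 → (0, -8, 9, -3)  (L[2][0] := -2)
  R3 -= -1*R0 → (0, -12, 14, -6)  (L[3][0] := -1)

U[3][3] = -6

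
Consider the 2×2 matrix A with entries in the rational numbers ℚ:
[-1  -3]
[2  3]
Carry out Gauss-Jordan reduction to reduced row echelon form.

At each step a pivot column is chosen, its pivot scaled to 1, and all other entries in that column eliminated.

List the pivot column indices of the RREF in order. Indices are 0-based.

pivot(0,0)=-1: scale R0 → (1, 3)
  clear (1,0): R1 −= (2)R0 → (0, -3)
pivot(1,1)=-3: scale R1 → (0, 1)
  clear (0,1): R0 −= (3)R1 → (1, 0)

pivot columns: 0, 1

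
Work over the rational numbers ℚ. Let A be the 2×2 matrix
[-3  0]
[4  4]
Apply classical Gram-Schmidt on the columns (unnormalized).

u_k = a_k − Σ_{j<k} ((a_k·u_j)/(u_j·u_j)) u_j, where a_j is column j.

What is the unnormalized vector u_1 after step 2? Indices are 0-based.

Step 1: u_0 = a_0 = (-3, 4).
Step 2: u_1 = a_1 − (16/25)·u_0 = (48/25, 36/25).

u_1 = (48/25, 36/25)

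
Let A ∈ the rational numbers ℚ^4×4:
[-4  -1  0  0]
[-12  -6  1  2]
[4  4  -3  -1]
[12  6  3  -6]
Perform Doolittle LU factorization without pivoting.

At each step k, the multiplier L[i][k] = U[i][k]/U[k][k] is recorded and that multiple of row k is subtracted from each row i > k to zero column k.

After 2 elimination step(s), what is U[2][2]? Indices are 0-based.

U[2][2] = -2

k=0: U[0][0]=-4
  eliminate (1,0): mult=3, new row 1: (0, -3, 1, 2); set L[1][0]=3
  eliminate (2,0): mult=-1, new row 2: (0, 3, -3, -1); set L[2][0]=-1
  eliminate (3,0): mult=-3, new row 3: (0, 3, 3, -6); set L[3][0]=-3
k=1: U[1][1]=-3
  eliminate (2,1): mult=-1, new row 2: (0, 0, -2, 1); set L[2][1]=-1
  eliminate (3,1): mult=-1, new row 3: (0, 0, 4, -4); set L[3][1]=-1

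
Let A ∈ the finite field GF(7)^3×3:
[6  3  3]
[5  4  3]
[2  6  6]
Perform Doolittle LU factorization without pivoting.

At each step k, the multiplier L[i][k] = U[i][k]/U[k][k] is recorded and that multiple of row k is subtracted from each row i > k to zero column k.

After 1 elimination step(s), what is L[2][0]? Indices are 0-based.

L[2][0] = 5

Step 1: pivot at (0,0) is 6.
  row1 ← row1 − (2)·row0  ⇒  L[1][0]=2, U row1=(0, 5, 4)
  row2 ← row2 − (5)·row0  ⇒  L[2][0]=5, U row2=(0, 5, 5)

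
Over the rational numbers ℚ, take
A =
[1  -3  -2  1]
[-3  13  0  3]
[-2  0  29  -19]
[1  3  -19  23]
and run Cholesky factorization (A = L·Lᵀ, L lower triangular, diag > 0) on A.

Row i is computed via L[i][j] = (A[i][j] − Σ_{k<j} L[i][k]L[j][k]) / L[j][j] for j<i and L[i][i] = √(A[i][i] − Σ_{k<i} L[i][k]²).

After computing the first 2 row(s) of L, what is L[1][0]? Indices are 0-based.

L[1][0] = -3

Step 1: L[0][0] = √(1) = 1.
  L[1][0] = (-3) / L[0][0] = -3.
Step 2: L[1][1] = √(4) = 2.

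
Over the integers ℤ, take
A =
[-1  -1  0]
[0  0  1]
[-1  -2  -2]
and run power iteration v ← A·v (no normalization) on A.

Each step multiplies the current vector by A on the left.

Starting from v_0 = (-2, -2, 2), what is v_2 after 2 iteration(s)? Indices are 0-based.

v_2 = (-6, 2, -12)

v_0 = (-2, -2, 2).
v_1 = A·v_0 = (4, 2, 2).
v_2 = A·v_1 = (-6, 2, -12).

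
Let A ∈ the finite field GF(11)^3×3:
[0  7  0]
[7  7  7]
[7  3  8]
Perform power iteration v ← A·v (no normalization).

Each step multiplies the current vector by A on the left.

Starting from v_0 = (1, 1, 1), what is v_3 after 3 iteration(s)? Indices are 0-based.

v_0 = (1, 1, 1).
v_1 = A·v_0 = (7, 10, 7).
v_2 = A·v_1 = (4, 3, 3).
v_3 = A·v_2 = (10, 4, 6).

v_3 = (10, 4, 6)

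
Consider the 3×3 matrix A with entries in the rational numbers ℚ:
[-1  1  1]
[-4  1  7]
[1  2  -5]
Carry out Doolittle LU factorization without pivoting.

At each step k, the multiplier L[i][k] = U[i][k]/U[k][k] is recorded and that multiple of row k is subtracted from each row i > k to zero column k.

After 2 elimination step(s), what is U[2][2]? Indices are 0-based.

U[2][2] = -1

Step 1: pivot at (0,0) is -1.
  row1 ← row1 − (4)·row0  ⇒  L[1][0]=4, U row1=(0, -3, 3)
  row2 ← row2 − (-1)·row0  ⇒  L[2][0]=-1, U row2=(0, 3, -4)
Step 2: pivot at (1,1) is -3.
  row2 ← row2 − (-1)·row1  ⇒  L[2][1]=-1, U row2=(0, 0, -1)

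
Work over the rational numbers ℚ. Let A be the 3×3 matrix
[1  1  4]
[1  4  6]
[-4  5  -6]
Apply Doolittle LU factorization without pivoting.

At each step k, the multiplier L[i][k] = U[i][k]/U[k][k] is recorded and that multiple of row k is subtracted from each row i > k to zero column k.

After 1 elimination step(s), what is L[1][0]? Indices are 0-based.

L[1][0] = 1

[col 0] pivot 1
  R1 -= 1*R0 → (0, 3, 2)  (L[1][0] := 1)
  R2 -= -4*R0 → (0, 9, 10)  (L[2][0] := -4)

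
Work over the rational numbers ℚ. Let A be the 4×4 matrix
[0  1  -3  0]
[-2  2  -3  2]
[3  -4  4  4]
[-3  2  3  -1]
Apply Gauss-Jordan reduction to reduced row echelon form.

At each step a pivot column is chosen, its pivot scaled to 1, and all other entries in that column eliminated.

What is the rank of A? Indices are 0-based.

[1] R0 <-> R1
[1] R0 /= -2  ⇒  (1, -1, 3/2, -1)
     R2 -= 3·R0  ⇒  (0, -1, -1/2, 7)
     R3 -= -3·R0  ⇒  (0, -1, 15/2, -4)
[2] R1 /= 1  ⇒  (0, 1, -3, 0)
     R0 -= -1·R1  ⇒  (1, 0, -3/2, -1)
     R2 -= -1·R1  ⇒  (0, 0, -7/2, 7)
     R3 -= -1·R1  ⇒  (0, 0, 9/2, -4)
[3] R2 /= -7/2  ⇒  (0, 0, 1, -2)
     R0 -= -3/2·R2  ⇒  (1, 0, 0, -4)
     R1 -= -3·R2  ⇒  (0, 1, 0, -6)
     R3 -= 9/2·R2  ⇒  (0, 0, 0, 5)
[4] R3 /= 5  ⇒  (0, 0, 0, 1)
     R0 -= -4·R3  ⇒  (1, 0, 0, 0)
     R1 -= -6·R3  ⇒  (0, 1, 0, 0)
     R2 -= -2·R3  ⇒  (0, 0, 1, 0)

rank = 4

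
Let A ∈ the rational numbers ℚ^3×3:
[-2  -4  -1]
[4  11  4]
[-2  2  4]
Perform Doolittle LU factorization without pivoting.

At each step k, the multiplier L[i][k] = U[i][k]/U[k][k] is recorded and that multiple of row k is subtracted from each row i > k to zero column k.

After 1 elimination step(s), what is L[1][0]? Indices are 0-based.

L[1][0] = -2

[col 0] pivot -2
  R1 -= -2*R0 → (0, 3, 2)  (L[1][0] := -2)
  R2 -= 1*R0 → (0, 6, 5)  (L[2][0] := 1)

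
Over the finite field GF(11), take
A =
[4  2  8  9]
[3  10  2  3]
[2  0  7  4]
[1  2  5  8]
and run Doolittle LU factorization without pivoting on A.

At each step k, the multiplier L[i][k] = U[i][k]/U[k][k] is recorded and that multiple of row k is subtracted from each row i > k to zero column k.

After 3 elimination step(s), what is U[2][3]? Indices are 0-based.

[col 0] pivot 4
  R1 -= 9*R0 → (0, 3, 7, 10)  (L[1][0] := 9)
  R2 -= 6*R0 → (0, 10, 3, 5)  (L[2][0] := 6)
  R3 -= 3*R0 → (0, 7, 3, 3)  (L[3][0] := 3)
[col 1] pivot 3
  R2 -= 7*R1 → (0, 0, 9, 1)  (L[2][1] := 7)
  R3 -= 6*R1 → (0, 0, 5, 9)  (L[3][1] := 6)
[col 2] pivot 9
  R3 -= 3*R2 → (0, 0, 0, 6)  (L[3][2] := 3)

U[2][3] = 1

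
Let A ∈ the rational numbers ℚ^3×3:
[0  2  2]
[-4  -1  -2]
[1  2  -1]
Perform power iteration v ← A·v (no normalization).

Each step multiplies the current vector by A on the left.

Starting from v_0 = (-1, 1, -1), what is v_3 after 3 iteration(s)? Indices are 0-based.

v_3 = (-2, -63, -12)

v_0 = (-1, 1, -1).
v_1 = A·v_0 = (0, 5, 2).
v_2 = A·v_1 = (14, -9, 8).
v_3 = A·v_2 = (-2, -63, -12).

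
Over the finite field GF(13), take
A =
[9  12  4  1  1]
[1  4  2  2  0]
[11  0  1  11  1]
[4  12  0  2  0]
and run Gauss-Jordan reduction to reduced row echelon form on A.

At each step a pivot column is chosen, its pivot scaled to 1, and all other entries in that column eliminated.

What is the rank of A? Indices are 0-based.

rank = 4

[1] R0 /= 9  ⇒  (1, 10, 12, 3, 3)
     R1 -= 1·R0  ⇒  (0, 7, 3, 12, 10)
     R2 -= 11·R0  ⇒  (0, 7, 12, 4, 7)
     R3 -= 4·R0  ⇒  (0, 11, 4, 3, 1)
[2] R1 /= 7  ⇒  (0, 1, 6, 11, 7)
     R0 -= 10·R1  ⇒  (1, 0, 4, 10, 11)
     R2 -= 7·R1  ⇒  (0, 0, 9, 5, 10)
     R3 -= 11·R1  ⇒  (0, 0, 3, 12, 2)
[3] R2 /= 9  ⇒  (0, 0, 1, 2, 4)
     R0 -= 4·R2  ⇒  (1, 0, 0, 2, 8)
     R1 -= 6·R2  ⇒  (0, 1, 0, 12, 9)
     R3 -= 3·R2  ⇒  (0, 0, 0, 6, 3)
[4] R3 /= 6  ⇒  (0, 0, 0, 1, 7)
     R0 -= 2·R3  ⇒  (1, 0, 0, 0, 7)
     R1 -= 12·R3  ⇒  (0, 1, 0, 0, 3)
     R2 -= 2·R3  ⇒  (0, 0, 1, 0, 3)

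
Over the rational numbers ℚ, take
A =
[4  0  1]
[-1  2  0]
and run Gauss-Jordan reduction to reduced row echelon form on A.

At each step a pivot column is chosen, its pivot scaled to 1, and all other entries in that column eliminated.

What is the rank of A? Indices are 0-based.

rank = 2

step 1: normalize row 0 (÷4) = (1, 0, 1/4)
  row 1: subtract -1×row0 = (0, 2, 1/4)
step 2: normalize row 1 (÷2) = (0, 1, 1/8)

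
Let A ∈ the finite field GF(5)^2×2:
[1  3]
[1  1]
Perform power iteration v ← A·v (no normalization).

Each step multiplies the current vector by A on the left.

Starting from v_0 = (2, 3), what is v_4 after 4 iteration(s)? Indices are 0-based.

v_4 = (0, 1)

v_0 = (2, 3).
v_1 = A·v_0 = (1, 0).
v_2 = A·v_1 = (1, 1).
v_3 = A·v_2 = (4, 2).
v_4 = A·v_3 = (0, 1).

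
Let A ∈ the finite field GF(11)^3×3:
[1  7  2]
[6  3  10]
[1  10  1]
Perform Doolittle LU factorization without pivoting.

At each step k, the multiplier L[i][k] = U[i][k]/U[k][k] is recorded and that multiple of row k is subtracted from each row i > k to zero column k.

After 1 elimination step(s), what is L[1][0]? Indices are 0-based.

L[1][0] = 6

[col 0] pivot 1
  R1 -= 6*R0 → (0, 5, 9)  (L[1][0] := 6)
  R2 -= 1*R0 → (0, 3, 10)  (L[2][0] := 1)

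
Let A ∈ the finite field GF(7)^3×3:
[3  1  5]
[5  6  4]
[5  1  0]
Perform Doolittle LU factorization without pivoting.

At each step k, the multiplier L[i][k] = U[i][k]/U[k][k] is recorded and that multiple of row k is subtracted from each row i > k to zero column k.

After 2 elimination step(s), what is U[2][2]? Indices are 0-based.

U[2][2] = 5

[col 0] pivot 3
  R1 -= 4*R0 → (0, 2, 5)  (L[1][0] := 4)
  R2 -= 4*R0 → (0, 4, 1)  (L[2][0] := 4)
[col 1] pivot 2
  R2 -= 2*R1 → (0, 0, 5)  (L[2][1] := 2)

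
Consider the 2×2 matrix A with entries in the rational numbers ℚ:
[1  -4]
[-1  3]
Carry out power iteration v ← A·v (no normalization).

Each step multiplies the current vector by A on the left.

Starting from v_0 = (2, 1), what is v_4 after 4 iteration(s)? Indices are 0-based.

v_4 = (-110, 89)

v_0 = (2, 1).
v_1 = A·v_0 = (-2, 1).
v_2 = A·v_1 = (-6, 5).
v_3 = A·v_2 = (-26, 21).
v_4 = A·v_3 = (-110, 89).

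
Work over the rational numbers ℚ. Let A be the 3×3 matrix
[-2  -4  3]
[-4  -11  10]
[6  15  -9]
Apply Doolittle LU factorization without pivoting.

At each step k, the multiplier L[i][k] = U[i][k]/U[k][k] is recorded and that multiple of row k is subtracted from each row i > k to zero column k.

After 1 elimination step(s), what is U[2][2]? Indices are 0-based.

k=0: U[0][0]=-2
  eliminate (1,0): mult=2, new row 1: (0, -3, 4); set L[1][0]=2
  eliminate (2,0): mult=-3, new row 2: (0, 3, 0); set L[2][0]=-3

U[2][2] = 0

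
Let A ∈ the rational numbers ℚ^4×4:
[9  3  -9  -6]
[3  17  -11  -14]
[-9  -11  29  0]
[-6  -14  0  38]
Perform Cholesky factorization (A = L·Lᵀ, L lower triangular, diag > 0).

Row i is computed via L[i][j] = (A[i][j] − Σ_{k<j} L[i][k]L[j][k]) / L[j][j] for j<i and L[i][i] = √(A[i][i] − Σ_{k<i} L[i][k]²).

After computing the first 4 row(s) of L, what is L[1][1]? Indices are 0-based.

L[1][1] = 4

Step 1: L[0][0] = √(9) = 3.
  L[1][0] = (3) / L[0][0] = 1.
Step 2: L[1][1] = √(16) = 4.
  L[2][0] = (-9) / L[0][0] = -3.
  L[2][1] = (-8) / L[1][1] = -2.
Step 3: L[2][2] = √(16) = 4.
  L[3][0] = (-6) / L[0][0] = -2.
  L[3][1] = (-12) / L[1][1] = -3.
  L[3][2] = (-12) / L[2][2] = -3.
Step 4: L[3][3] = √(16) = 4.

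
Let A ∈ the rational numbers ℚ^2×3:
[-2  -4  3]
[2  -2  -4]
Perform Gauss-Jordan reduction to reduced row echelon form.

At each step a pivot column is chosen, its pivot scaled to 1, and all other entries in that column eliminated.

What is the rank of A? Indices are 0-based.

[1] R0 /= -2  ⇒  (1, 2, -3/2)
     R1 -= 2·R0  ⇒  (0, -6, -1)
[2] R1 /= -6  ⇒  (0, 1, 1/6)
     R0 -= 2·R1  ⇒  (1, 0, -11/6)

rank = 2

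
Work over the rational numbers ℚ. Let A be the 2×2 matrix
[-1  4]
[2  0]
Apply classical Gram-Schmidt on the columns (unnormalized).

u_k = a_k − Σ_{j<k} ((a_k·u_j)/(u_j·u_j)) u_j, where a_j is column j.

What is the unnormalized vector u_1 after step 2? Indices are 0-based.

Step 1: u_0 = a_0 = (-1, 2).
Step 2: u_1 = a_1 − (-4/5)·u_0 = (16/5, 8/5).

u_1 = (16/5, 8/5)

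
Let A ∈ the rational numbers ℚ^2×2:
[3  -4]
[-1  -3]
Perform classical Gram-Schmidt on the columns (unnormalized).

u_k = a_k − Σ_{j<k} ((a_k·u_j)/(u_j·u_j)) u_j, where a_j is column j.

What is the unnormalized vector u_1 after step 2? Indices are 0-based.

Step 1: u_0 = a_0 = (3, -1).
Step 2: u_1 = a_1 − (-9/10)·u_0 = (-13/10, -39/10).

u_1 = (-13/10, -39/10)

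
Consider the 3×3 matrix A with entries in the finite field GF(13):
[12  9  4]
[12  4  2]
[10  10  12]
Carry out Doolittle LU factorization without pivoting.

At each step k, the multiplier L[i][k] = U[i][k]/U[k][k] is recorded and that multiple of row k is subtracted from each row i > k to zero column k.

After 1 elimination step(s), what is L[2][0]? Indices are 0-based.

L[2][0] = 3

k=0: U[0][0]=12
  eliminate (1,0): mult=1, new row 1: (0, 8, 11); set L[1][0]=1
  eliminate (2,0): mult=3, new row 2: (0, 9, 0); set L[2][0]=3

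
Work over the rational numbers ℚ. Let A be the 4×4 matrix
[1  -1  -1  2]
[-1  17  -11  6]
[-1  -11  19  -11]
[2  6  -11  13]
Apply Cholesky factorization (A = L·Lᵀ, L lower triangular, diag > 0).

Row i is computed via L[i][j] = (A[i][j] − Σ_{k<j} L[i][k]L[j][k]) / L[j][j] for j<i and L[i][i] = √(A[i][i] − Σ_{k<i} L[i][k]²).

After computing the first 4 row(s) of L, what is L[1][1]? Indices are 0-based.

L[1][1] = 4

Step 1: L[0][0] = √(1) = 1.
  L[1][0] = (-1) / L[0][0] = -1.
Step 2: L[1][1] = √(16) = 4.
  L[2][0] = (-1) / L[0][0] = -1.
  L[2][1] = (-12) / L[1][1] = -3.
Step 3: L[2][2] = √(9) = 3.
  L[3][0] = (2) / L[0][0] = 2.
  L[3][1] = (8) / L[1][1] = 2.
  L[3][2] = (-3) / L[2][2] = -1.
Step 4: L[3][3] = √(4) = 2.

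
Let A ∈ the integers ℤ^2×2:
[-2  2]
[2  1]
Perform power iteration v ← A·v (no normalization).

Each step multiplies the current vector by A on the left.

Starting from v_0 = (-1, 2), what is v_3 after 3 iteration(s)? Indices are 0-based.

v_0 = (-1, 2).
v_1 = A·v_0 = (6, 0).
v_2 = A·v_1 = (-12, 12).
v_3 = A·v_2 = (48, -12).

v_3 = (48, -12)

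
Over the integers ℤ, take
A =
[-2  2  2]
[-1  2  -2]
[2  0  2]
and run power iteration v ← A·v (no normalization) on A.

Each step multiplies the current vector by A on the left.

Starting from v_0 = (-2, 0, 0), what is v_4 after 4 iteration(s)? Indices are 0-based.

v_4 = (-72, 64, 32)

v_0 = (-2, 0, 0).
v_1 = A·v_0 = (4, 2, -4).
v_2 = A·v_1 = (-12, 8, 0).
v_3 = A·v_2 = (40, 28, -24).
v_4 = A·v_3 = (-72, 64, 32).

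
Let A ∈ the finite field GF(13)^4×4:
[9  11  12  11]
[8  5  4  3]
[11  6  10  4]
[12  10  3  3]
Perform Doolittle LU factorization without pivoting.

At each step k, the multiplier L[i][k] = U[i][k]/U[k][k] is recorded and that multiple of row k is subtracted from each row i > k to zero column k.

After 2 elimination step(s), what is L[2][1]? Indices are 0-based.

[col 0] pivot 9
  R1 -= 11*R0 → (0, 1, 2, 12)  (L[1][0] := 11)
  R2 -= 7*R0 → (0, 7, 4, 5)  (L[2][0] := 7)
  R3 -= 10*R0 → (0, 4, 0, 10)  (L[3][0] := 10)
[col 1] pivot 1
  R2 -= 7*R1 → (0, 0, 3, 12)  (L[2][1] := 7)
  R3 -= 4*R1 → (0, 0, 5, 1)  (L[3][1] := 4)

L[2][1] = 7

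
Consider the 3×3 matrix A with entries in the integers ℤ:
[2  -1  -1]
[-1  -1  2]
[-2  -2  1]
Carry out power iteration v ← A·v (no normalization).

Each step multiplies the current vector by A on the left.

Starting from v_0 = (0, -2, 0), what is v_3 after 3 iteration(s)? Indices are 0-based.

v_0 = (0, -2, 0).
v_1 = A·v_0 = (2, 2, 4).
v_2 = A·v_1 = (-2, 4, -4).
v_3 = A·v_2 = (-4, -10, -8).

v_3 = (-4, -10, -8)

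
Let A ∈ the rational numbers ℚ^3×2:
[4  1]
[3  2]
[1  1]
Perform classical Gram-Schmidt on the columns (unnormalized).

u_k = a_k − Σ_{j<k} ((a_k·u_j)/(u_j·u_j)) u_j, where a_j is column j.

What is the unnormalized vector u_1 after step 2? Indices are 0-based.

u_1 = (-9/13, 19/26, 15/26)

Step 1: u_0 = a_0 = (4, 3, 1).
Step 2: u_1 = a_1 − (11/26)·u_0 = (-9/13, 19/26, 15/26).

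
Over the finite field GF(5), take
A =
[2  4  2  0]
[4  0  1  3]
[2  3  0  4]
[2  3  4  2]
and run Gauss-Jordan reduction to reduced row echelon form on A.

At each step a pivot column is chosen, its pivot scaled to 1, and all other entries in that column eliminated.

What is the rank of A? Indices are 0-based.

[1] R0 /= 2  ⇒  (1, 2, 1, 0)
     R1 -= 4·R0  ⇒  (0, 2, 2, 3)
     R2 -= 2·R0  ⇒  (0, 4, 3, 4)
     R3 -= 2·R0  ⇒  (0, 4, 2, 2)
[2] R1 /= 2  ⇒  (0, 1, 1, 4)
     R0 -= 2·R1  ⇒  (1, 0, 4, 2)
     R2 -= 4·R1  ⇒  (0, 0, 4, 3)
     R3 -= 4·R1  ⇒  (0, 0, 3, 1)
[3] R2 /= 4  ⇒  (0, 0, 1, 2)
     R0 -= 4·R2  ⇒  (1, 0, 0, 4)
     R1 -= 1·R2  ⇒  (0, 1, 0, 2)
     R3 -= 3·R2  ⇒  (0, 0, 0, 0)
column 3 empty below row 3

rank = 3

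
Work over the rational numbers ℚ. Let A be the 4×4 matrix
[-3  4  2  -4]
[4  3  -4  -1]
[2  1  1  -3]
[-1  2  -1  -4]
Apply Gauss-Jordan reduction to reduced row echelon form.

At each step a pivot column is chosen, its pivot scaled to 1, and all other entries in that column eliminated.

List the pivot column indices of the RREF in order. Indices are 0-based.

step 1: normalize row 0 (÷-3) = (1, -4/3, -2/3, 4/3)
  row 1: subtract 4×row0 = (0, 25/3, -4/3, -19/3)
  row 2: subtract 2×row0 = (0, 11/3, 7/3, -17/3)
  row 3: subtract -1×row0 = (0, 2/3, -5/3, -8/3)
step 2: normalize row 1 (÷25/3) = (0, 1, -4/25, -19/25)
  row 0: subtract -4/3×row1 = (1, 0, -22/25, 8/25)
  row 2: subtract 11/3×row1 = (0, 0, 73/25, -72/25)
  row 3: subtract 2/3×row1 = (0, 0, -39/25, -54/25)
step 3: normalize row 2 (÷73/25) = (0, 0, 1, -72/73)
  row 0: subtract -22/25×row2 = (1, 0, 0, -40/73)
  row 1: subtract -4/25×row2 = (0, 1, 0, -67/73)
  row 3: subtract -39/25×row2 = (0, 0, 0, -270/73)
step 4: normalize row 3 (÷-270/73) = (0, 0, 0, 1)
  row 0: subtract -40/73×row3 = (1, 0, 0, 0)
  row 1: subtract -67/73×row3 = (0, 1, 0, 0)
  row 2: subtract -72/73×row3 = (0, 0, 1, 0)

pivot columns: 0, 1, 2, 3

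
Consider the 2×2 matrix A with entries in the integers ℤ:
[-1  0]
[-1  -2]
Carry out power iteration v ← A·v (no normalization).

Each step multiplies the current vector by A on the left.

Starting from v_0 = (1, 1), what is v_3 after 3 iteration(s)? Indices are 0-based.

v_0 = (1, 1).
v_1 = A·v_0 = (-1, -3).
v_2 = A·v_1 = (1, 7).
v_3 = A·v_2 = (-1, -15).

v_3 = (-1, -15)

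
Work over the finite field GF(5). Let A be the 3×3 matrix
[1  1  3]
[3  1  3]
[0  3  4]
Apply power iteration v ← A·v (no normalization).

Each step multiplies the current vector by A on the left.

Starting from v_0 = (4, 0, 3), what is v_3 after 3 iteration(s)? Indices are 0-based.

v_0 = (4, 0, 3).
v_1 = A·v_0 = (3, 1, 2).
v_2 = A·v_1 = (0, 1, 1).
v_3 = A·v_2 = (4, 4, 2).

v_3 = (4, 4, 2)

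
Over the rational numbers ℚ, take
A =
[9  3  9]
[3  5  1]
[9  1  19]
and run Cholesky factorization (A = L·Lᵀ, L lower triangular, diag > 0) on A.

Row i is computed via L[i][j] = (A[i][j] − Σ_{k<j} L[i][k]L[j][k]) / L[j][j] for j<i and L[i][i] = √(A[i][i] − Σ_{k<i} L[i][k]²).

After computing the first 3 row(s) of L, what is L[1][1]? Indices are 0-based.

L[1][1] = 2

Step 1: L[0][0] = √(9) = 3.
  L[1][0] = (3) / L[0][0] = 1.
Step 2: L[1][1] = √(4) = 2.
  L[2][0] = (9) / L[0][0] = 3.
  L[2][1] = (-2) / L[1][1] = -1.
Step 3: L[2][2] = √(9) = 3.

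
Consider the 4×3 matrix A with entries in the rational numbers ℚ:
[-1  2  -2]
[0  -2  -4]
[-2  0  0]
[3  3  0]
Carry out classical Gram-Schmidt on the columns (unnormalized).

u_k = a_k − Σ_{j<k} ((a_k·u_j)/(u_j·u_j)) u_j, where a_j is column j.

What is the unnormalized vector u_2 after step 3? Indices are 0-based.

Step 1: u_0 = a_0 = (-1, 0, -2, 3).
Step 2: u_1 = a_1 − (1/2)·u_0 = (5/2, -2, 1, 3/2).
Step 3: u_2 = a_2 − (1/7)·u_0 − (2/9)·u_1 = (-152/63, -32/9, 4/63, -16/21).

u_2 = (-152/63, -32/9, 4/63, -16/21)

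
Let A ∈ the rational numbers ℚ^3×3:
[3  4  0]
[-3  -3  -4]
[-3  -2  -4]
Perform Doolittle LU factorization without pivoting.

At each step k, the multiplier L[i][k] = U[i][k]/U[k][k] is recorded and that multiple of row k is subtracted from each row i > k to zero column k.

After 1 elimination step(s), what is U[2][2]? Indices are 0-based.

U[2][2] = -4

k=0: U[0][0]=3
  eliminate (1,0): mult=-1, new row 1: (0, 1, -4); set L[1][0]=-1
  eliminate (2,0): mult=-1, new row 2: (0, 2, -4); set L[2][0]=-1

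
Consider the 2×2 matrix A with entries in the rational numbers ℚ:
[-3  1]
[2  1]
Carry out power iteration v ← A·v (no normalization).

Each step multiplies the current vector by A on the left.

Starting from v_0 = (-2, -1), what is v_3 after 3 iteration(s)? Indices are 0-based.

v_3 = (65, -35)

v_0 = (-2, -1).
v_1 = A·v_0 = (5, -5).
v_2 = A·v_1 = (-20, 5).
v_3 = A·v_2 = (65, -35).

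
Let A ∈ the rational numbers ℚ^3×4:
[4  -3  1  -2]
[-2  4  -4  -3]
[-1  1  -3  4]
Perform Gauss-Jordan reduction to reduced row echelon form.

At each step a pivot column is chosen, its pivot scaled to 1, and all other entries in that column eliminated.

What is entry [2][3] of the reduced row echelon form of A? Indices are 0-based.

pivot(0,0)=4: scale R0 → (1, -3/4, 1/4, -1/2)
  clear (1,0): R1 −= (-2)R0 → (0, 5/2, -7/2, -4)
  clear (2,0): R2 −= (-1)R0 → (0, 1/4, -11/4, 7/2)
pivot(1,1)=5/2: scale R1 → (0, 1, -7/5, -8/5)
  clear (0,1): R0 −= (-3/4)R1 → (1, 0, -4/5, -17/10)
  clear (2,1): R2 −= (1/4)R1 → (0, 0, -12/5, 39/10)
pivot(2,2)=-12/5: scale R2 → (0, 0, 1, -13/8)
  clear (0,2): R0 −= (-4/5)R2 → (1, 0, 0, -3)
  clear (1,2): R1 −= (-7/5)R2 → (0, 1, 0, -31/8)

M[2][3] = -13/8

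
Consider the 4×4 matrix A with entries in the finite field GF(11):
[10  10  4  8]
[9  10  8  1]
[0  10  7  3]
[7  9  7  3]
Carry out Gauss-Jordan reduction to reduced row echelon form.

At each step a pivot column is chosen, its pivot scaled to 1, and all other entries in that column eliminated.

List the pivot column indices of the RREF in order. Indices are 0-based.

step 1: normalize row 0 (÷10) = (1, 1, 7, 3)
  row 1: subtract 9×row0 = (0, 1, 0, 7)
  row 3: subtract 7×row0 = (0, 2, 2, 4)
step 2: normalize row 1 (÷1) = (0, 1, 0, 7)
  row 0: subtract 1×row1 = (1, 0, 7, 7)
  row 2: subtract 10×row1 = (0, 0, 7, 10)
  row 3: subtract 2×row1 = (0, 0, 2, 1)
step 3: normalize row 2 (÷7) = (0, 0, 1, 3)
  row 0: subtract 7×row2 = (1, 0, 0, 8)
  row 3: subtract 2×row2 = (0, 0, 0, 6)
step 4: normalize row 3 (÷6) = (0, 0, 0, 1)
  row 0: subtract 8×row3 = (1, 0, 0, 0)
  row 1: subtract 7×row3 = (0, 1, 0, 0)
  row 2: subtract 3×row3 = (0, 0, 1, 0)

pivot columns: 0, 1, 2, 3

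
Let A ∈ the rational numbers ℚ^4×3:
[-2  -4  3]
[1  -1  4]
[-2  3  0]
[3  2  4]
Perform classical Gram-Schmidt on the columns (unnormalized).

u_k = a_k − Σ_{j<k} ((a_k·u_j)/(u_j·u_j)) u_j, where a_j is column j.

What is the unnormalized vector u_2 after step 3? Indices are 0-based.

Step 1: u_0 = a_0 = (-2, 1, -2, 3).
Step 2: u_1 = a_1 − (7/18)·u_0 = (-29/9, -25/18, 34/9, 5/6).
Step 3: u_2 = a_2 − (5/9)·u_0 − (-214/491)·u_1 = (1329/491, 1394/491, 1354/491, 1324/491).

u_2 = (1329/491, 1394/491, 1354/491, 1324/491)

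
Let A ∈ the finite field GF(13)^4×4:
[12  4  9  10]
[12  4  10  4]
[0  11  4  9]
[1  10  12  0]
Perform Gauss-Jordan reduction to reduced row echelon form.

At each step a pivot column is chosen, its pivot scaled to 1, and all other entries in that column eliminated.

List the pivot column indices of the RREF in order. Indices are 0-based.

[1] R0 /= 12  ⇒  (1, 9, 4, 3)
     R1 -= 12·R0  ⇒  (0, 0, 1, 7)
     R3 -= 1·R0  ⇒  (0, 1, 8, 10)
[2] R1 <-> R2
[2] R1 /= 11  ⇒  (0, 1, 11, 2)
     R0 -= 9·R1  ⇒  (1, 0, 9, 11)
     R3 -= 1·R1  ⇒  (0, 0, 10, 8)
[3] R2 /= 1  ⇒  (0, 0, 1, 7)
     R0 -= 9·R2  ⇒  (1, 0, 0, 0)
     R1 -= 11·R2  ⇒  (0, 1, 0, 3)
     R3 -= 10·R2  ⇒  (0, 0, 0, 3)
[4] R3 /= 3  ⇒  (0, 0, 0, 1)
     R1 -= 3·R3  ⇒  (0, 1, 0, 0)
     R2 -= 7·R3  ⇒  (0, 0, 1, 0)

pivot columns: 0, 1, 2, 3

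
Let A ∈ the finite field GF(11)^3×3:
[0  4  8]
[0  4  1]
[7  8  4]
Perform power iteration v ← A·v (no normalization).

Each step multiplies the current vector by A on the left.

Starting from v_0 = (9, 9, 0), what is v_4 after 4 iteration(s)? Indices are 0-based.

v_0 = (9, 9, 0).
v_1 = A·v_0 = (3, 3, 3).
v_2 = A·v_1 = (3, 4, 2).
v_3 = A·v_2 = (10, 7, 6).
v_4 = A·v_3 = (10, 1, 7).

v_4 = (10, 1, 7)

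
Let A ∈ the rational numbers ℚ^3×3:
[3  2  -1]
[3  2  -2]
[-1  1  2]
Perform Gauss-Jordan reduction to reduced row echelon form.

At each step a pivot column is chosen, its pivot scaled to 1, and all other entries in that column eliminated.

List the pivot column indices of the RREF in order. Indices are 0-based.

step 1: normalize row 0 (÷3) = (1, 2/3, -1/3)
  row 1: subtract 3×row0 = (0, 0, -1)
  row 2: subtract -1×row0 = (0, 5/3, 5/3)
step 2: exchange rows 1,2
step 2: normalize row 1 (÷5/3) = (0, 1, 1)
  row 0: subtract 2/3×row1 = (1, 0, -1)
step 3: normalize row 2 (÷-1) = (0, 0, 1)
  row 0: subtract -1×row2 = (1, 0, 0)
  row 1: subtract 1×row2 = (0, 1, 0)

pivot columns: 0, 1, 2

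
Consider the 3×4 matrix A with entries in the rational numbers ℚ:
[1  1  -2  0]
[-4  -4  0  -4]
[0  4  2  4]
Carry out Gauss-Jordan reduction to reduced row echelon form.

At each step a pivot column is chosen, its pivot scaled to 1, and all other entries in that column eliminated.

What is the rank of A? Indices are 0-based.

[1] R0 /= 1  ⇒  (1, 1, -2, 0)
     R1 -= -4·R0  ⇒  (0, 0, -8, -4)
[2] R1 <-> R2
[2] R1 /= 4  ⇒  (0, 1, 1/2, 1)
     R0 -= 1·R1  ⇒  (1, 0, -5/2, -1)
[3] R2 /= -8  ⇒  (0, 0, 1, 1/2)
     R0 -= -5/2·R2  ⇒  (1, 0, 0, 1/4)
     R1 -= 1/2·R2  ⇒  (0, 1, 0, 3/4)

rank = 3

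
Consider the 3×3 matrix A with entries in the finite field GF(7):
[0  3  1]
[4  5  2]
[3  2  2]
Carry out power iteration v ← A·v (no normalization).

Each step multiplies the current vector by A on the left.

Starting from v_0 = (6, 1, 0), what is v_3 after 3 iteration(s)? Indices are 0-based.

v_0 = (6, 1, 0).
v_1 = A·v_0 = (3, 1, 6).
v_2 = A·v_1 = (2, 1, 2).
v_3 = A·v_2 = (5, 3, 5).

v_3 = (5, 3, 5)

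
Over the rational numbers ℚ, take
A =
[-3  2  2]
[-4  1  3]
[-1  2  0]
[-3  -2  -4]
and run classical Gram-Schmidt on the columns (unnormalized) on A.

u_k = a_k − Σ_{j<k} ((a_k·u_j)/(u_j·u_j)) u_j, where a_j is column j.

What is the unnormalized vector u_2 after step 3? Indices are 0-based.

u_2 = (-104/419, 816/419, -966/419, -662/419)

Step 1: u_0 = a_0 = (-3, -4, -1, -3).
Step 2: u_1 = a_1 − (-6/35)·u_0 = (52/35, 11/35, 64/35, -88/35).
Step 3: u_2 = a_2 − (-6/35)·u_0 − (489/419)·u_1 = (-104/419, 816/419, -966/419, -662/419).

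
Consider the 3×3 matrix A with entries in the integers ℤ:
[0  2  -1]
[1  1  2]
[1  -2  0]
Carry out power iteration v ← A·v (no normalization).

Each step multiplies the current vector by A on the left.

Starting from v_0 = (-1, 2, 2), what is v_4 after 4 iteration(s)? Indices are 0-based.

v_4 = (-29, 40, 10)

v_0 = (-1, 2, 2).
v_1 = A·v_0 = (2, 5, -5).
v_2 = A·v_1 = (15, -3, -8).
v_3 = A·v_2 = (2, -4, 21).
v_4 = A·v_3 = (-29, 40, 10).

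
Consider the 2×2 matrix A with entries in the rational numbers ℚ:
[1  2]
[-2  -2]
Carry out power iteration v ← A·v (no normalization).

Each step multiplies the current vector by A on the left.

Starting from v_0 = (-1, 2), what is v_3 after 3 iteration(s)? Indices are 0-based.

v_0 = (-1, 2).
v_1 = A·v_0 = (3, -2).
v_2 = A·v_1 = (-1, -2).
v_3 = A·v_2 = (-5, 6).

v_3 = (-5, 6)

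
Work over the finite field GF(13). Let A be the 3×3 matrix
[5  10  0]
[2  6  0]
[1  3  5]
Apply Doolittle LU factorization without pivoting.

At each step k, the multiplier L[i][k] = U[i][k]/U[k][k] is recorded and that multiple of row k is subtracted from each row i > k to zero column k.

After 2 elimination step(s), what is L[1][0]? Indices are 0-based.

L[1][0] = 3

k=0: U[0][0]=5
  eliminate (1,0): mult=3, new row 1: (0, 2, 0); set L[1][0]=3
  eliminate (2,0): mult=8, new row 2: (0, 1, 5); set L[2][0]=8
k=1: U[1][1]=2
  eliminate (2,1): mult=7, new row 2: (0, 0, 5); set L[2][1]=7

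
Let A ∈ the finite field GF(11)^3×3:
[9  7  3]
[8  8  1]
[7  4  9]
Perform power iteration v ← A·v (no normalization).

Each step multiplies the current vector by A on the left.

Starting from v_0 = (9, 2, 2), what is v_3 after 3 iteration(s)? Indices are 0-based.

v_0 = (9, 2, 2).
v_1 = A·v_0 = (2, 2, 1).
v_2 = A·v_1 = (2, 0, 9).
v_3 = A·v_2 = (1, 3, 7).

v_3 = (1, 3, 7)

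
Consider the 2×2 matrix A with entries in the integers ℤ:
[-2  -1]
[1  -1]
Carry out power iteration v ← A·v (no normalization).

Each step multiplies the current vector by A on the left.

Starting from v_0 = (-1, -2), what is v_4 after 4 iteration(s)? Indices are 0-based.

v_0 = (-1, -2).
v_1 = A·v_0 = (4, 1).
v_2 = A·v_1 = (-9, 3).
v_3 = A·v_2 = (15, -12).
v_4 = A·v_3 = (-18, 27).

v_4 = (-18, 27)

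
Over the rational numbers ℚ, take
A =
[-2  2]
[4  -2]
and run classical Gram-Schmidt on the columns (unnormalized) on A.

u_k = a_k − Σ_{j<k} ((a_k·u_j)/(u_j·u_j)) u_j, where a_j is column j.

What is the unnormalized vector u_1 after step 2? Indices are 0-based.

u_1 = (4/5, 2/5)

Step 1: u_0 = a_0 = (-2, 4).
Step 2: u_1 = a_1 − (-3/5)·u_0 = (4/5, 2/5).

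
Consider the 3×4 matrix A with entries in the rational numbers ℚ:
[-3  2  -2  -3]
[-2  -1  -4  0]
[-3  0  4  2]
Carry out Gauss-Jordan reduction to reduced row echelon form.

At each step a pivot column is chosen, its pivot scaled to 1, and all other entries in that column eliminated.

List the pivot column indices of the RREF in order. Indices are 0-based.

[1] R0 /= -3  ⇒  (1, -2/3, 2/3, 1)
     R1 -= -2·R0  ⇒  (0, -7/3, -8/3, 2)
     R2 -= -3·R0  ⇒  (0, -2, 6, 5)
[2] R1 /= -7/3  ⇒  (0, 1, 8/7, -6/7)
     R0 -= -2/3·R1  ⇒  (1, 0, 10/7, 3/7)
     R2 -= -2·R1  ⇒  (0, 0, 58/7, 23/7)
[3] R2 /= 58/7  ⇒  (0, 0, 1, 23/58)
     R0 -= 10/7·R2  ⇒  (1, 0, 0, -4/29)
     R1 -= 8/7·R2  ⇒  (0, 1, 0, -38/29)

pivot columns: 0, 1, 2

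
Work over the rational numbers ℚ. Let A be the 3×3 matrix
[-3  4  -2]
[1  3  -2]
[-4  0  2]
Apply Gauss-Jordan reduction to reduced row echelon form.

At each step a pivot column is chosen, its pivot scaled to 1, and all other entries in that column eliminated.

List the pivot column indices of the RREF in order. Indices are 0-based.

step 1: normalize row 0 (÷-3) = (1, -4/3, 2/3)
  row 1: subtract 1×row0 = (0, 13/3, -8/3)
  row 2: subtract -4×row0 = (0, -16/3, 14/3)
step 2: normalize row 1 (÷13/3) = (0, 1, -8/13)
  row 0: subtract -4/3×row1 = (1, 0, -2/13)
  row 2: subtract -16/3×row1 = (0, 0, 18/13)
step 3: normalize row 2 (÷18/13) = (0, 0, 1)
  row 0: subtract -2/13×row2 = (1, 0, 0)
  row 1: subtract -8/13×row2 = (0, 1, 0)

pivot columns: 0, 1, 2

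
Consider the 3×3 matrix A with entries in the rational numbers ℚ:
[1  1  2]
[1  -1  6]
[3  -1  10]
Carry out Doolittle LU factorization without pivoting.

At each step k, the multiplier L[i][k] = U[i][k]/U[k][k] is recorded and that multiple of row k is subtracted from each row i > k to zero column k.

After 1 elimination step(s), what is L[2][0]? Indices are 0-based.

L[2][0] = 3

[col 0] pivot 1
  R1 -= 1*R0 → (0, -2, 4)  (L[1][0] := 1)
  R2 -= 3*R0 → (0, -4, 4)  (L[2][0] := 3)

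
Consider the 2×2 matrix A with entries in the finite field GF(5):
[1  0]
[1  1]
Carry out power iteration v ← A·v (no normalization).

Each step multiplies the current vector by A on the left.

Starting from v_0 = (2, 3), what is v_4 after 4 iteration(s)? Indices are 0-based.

v_0 = (2, 3).
v_1 = A·v_0 = (2, 0).
v_2 = A·v_1 = (2, 2).
v_3 = A·v_2 = (2, 4).
v_4 = A·v_3 = (2, 1).

v_4 = (2, 1)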